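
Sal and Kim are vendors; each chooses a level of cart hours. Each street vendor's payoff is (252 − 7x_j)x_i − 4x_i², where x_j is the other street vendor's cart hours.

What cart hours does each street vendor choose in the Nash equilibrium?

16.8

Sal's payoff is (252 − 7x_K)x_S − 4x_S².
∂π/∂x_S = 252 − 7x_K − 8x_S = 0, so x_S = 31.5 − 0.875x_K.
Setting x_S = x_K in the reaction function: x_S = 31.5 − 0.875x_S, so x_S = 31.5 / 1.875 = 16.8.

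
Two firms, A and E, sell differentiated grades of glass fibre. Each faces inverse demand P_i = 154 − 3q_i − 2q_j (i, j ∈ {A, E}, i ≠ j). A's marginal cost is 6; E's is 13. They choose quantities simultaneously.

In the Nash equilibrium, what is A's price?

Firm A's profit: π = q_A(154 − 3q_A − 2q_E) − 6q_A.
∂π/∂q_A = 148 − 6q_A − 2q_E = 0 ⇒ q_A = 74/3 − (1/3)q_E.
Similarly q_E = 23.5 − (1/3)q_A.
Plugging q_E into A's best response: q_A = 74/3 − (1/3)(23.5 − (1/3)q_A) ⇒ (8/9)q_A = 101/6, so q_A = 18.9375.
Then q_E = 23.5 − (1/3)·18.9375 = 17.1875.
P_A = 154 − 3·18.9375 − 2·17.1875 = 62.8125.

62.8125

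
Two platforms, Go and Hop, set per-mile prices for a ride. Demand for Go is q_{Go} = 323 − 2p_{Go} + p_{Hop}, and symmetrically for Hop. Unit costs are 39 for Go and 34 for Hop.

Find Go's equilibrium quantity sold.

188

Go's profit: π = (p_{Go} − 39)(323 − 2p_{Go} + p_{Hop}).
∂π/∂p_{Go} = 401 − 4p_{Go} + p_{Hop} = 0 ⇒ p_{Go} = 100.25 + 0.25p_{Hop}.
Similarly p_{Hop} = 97.75 + 0.25p_{Go}.
Plugging p_{Hop} into Go's best response: p_{Go} = 100.25 + 0.25(97.75 + 0.25p_{Go}) ⇒ 0.9375p_{Go} = 124.6875, so p_{Go} = 133.
Then p_{Hop} = 97.75 + 0.25·133 = 131.
q_{Go} = 323 − 2·133 + 131 = 188.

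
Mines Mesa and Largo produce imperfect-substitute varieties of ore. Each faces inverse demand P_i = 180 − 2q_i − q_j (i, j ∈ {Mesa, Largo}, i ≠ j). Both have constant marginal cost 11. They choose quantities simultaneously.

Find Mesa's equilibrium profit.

2284.88

Mine Mesa's profit: π = q_{Mesa}(180 − 2q_{Mesa} − q_{Largo}) − 11q_{Mesa}.
∂π/∂q_{Mesa} = 169 − 4q_{Mesa} − q_{Largo} = 0 ⇒ q_{Mesa} = 42.25 − 0.25q_{Largo}.
By symmetry q_{Largo} = q_{Mesa}; substituting into the reaction function, 1.25q_{Mesa} = 42.25 and q_{Mesa} = 33.8.
P_{Mesa} = 180 − 2·33.8 − 33.8 = 78.6.
Profit = (78.6 − 11)·33.8 = 2284.88.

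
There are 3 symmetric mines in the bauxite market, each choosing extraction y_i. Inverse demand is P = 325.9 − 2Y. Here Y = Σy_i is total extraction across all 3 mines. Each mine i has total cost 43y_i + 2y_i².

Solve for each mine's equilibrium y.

A representative mine's profit is π_i = y_i(325.9 − 2Y) − 43y_i − 2y_i², with Y = y_i + Σ_{j≠i} y_j.
First-order condition: 282.9 − 8y_i − 2Σ_{j≠i} y_j = 0.
In a symmetric equilibrium every mine chooses the same y, so Σ_{j≠i} y_j = 2y. The condition becomes 282.9 − 12y = 0, giving y = 282.9/12 = 23.575.

23.575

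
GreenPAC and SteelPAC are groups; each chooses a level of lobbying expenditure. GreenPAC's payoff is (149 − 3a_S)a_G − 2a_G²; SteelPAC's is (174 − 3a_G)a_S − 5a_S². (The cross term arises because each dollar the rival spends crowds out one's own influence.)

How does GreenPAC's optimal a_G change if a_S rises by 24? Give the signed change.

-18

Expanding GreenPAC's payoff: 149a_G − 3a_Sa_G − 2a_G².
∂π/∂a_G = 149 − 3a_S − 4a_G = 0, so a_G = 37.25 − 0.75a_S.
The reaction-function slope is −0.75, so a 24-unit rise in a_S moves a_G by −0.75 × 24 = −18. GreenPAC's best response falls — the actions are strategic substitutes.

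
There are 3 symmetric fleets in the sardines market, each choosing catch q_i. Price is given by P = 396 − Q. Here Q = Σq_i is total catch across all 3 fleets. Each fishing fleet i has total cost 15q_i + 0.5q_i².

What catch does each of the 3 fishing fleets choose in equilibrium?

A representative fishing fleet's profit is π_i = q_i(396 − Q) − 15q_i − 0.5q_i², with Q = q_i + Σ_{j≠i} q_j.
First-order condition: 381 − 3q_i − Σ_{j≠i} q_j = 0.
With identical fishing fleets, set every q_j = q: then 381 − 3q − 2q = 0, i.e. q = 381/5 = 76.2.

76.2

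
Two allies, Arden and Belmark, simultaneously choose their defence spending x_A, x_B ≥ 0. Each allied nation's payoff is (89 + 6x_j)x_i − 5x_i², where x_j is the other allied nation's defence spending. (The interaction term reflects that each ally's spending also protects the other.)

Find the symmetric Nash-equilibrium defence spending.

Arden's payoff is (89 + 6x_B)x_A − 5x_A².
∂π/∂x_A = 89 + 6x_B − 10x_A = 0, so x_A = 8.9 + 0.6x_B.
The game is symmetric, so in equilibrium x_B = x_A: the reaction function gives 0.4x_A = 8.9, hence x_A = 22.25.

22.25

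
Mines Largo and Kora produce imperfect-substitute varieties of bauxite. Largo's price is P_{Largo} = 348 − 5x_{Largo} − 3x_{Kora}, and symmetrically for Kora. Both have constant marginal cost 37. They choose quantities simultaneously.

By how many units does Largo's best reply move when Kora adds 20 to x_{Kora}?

-6

Mine Largo's profit: π = x_{Largo}(348 − 5x_{Largo} − 3x_{Kora}) − 37x_{Largo}.
∂π/∂x_{Largo} = 311 − 10x_{Largo} − 3x_{Kora} = 0 ⇒ x_{Largo} = 31.1 − 0.3x_{Kora}.
The reaction-function slope is −0.3, so a 20-unit rise in x_{Kora} moves x_{Largo} by −0.3 × 20 = −6. Largo's best response falls — the actions are strategic substitutes.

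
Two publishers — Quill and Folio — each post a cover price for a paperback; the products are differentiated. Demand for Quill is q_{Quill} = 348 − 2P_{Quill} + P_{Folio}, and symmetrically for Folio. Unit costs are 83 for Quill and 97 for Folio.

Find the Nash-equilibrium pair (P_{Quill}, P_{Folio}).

173.2, 178.8

Quill's profit: π = (P_{Quill} − 83)(348 − 2P_{Quill} + P_{Folio}).
∂π/∂P_{Quill} = 514 − 4P_{Quill} + P_{Folio} = 0 ⇒ P_{Quill} = 128.5 + 0.25P_{Folio}.
Similarly P_{Folio} = 135.5 + 0.25P_{Quill}.
Substituting the second reaction function into the first: P_{Quill} = 128.5 + 0.25(135.5 + 0.25P_{Quill}), which gives 0.9375P_{Quill} = 162.375 ⇒ P_{Quill} = 173.2.
Then P_{Folio} = 135.5 + 0.25·173.2 = 178.8.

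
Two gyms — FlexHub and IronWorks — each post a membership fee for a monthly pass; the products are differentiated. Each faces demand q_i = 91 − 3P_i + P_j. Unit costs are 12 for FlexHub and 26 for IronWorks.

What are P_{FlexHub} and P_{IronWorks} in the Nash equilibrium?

FlexHub's profit: π = (P_{FlexHub} − 12)(91 − 3P_{FlexHub} + P_{IronWorks}).
∂π/∂P_{FlexHub} = 127 − 6P_{FlexHub} + P_{IronWorks} = 0 ⇒ P_{FlexHub} = 127/6 + (1/6)P_{IronWorks}.
Similarly P_{IronWorks} = 169/6 + (1/6)P_{FlexHub}.
Plugging P_{IronWorks} into FlexHub's best response: P_{FlexHub} = 127/6 + (1/6)(169/6 + (1/6)P_{FlexHub}) ⇒ (35/36)P_{FlexHub} = 931/36, so P_{FlexHub} = 26.6.
Then P_{IronWorks} = 169/6 + (1/6)·26.6 = 32.6.

26.6, 32.6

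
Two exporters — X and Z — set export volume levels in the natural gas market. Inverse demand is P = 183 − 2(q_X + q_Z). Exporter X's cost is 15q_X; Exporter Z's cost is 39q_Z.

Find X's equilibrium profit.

Exporter X's profit: π = q_X(183 − 2(q_X + q_Z)) − 15q_X.
∂π/∂q_X = 168 − 4q_X − 2q_Z = 0, so q_X = 42 − 0.5q_Z.
By the same steps for Z: q_Z = 36 − 0.5q_X.
Plugging q_Z into X's best response: q_X = 42 − 0.5(36 − 0.5q_X) ⇒ 0.75q_X = 24, so q_X = 32.
Then q_Z = 36 − 0.5·32 = 20.
Price P = 183 − 2·52 = 79.
X's profit: (79 − 15)·32 = 2048.

2048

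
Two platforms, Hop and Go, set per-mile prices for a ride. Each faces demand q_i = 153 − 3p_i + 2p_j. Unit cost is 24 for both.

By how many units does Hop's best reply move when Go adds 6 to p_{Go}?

2

Hop's profit: π = (p_{Hop} − 24)(153 − 3p_{Hop} + 2p_{Go}).
∂π/∂p_{Hop} = 225 − 6p_{Hop} + 2p_{Go} = 0 ⇒ p_{Hop} = 37.5 + (1/3)p_{Go}.
The reaction-function slope is 1/3, so a 6-unit rise in p_{Go} moves p_{Hop} by 1/3 × 6 = 2. Hop's best response rises — the actions are strategic complements.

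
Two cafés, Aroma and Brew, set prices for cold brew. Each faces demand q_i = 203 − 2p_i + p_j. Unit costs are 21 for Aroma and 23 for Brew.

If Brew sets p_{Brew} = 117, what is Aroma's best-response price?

Aroma's profit: π = (p_{Aroma} − 21)(203 − 2p_{Aroma} + p_{Brew}).
∂π/∂p_{Aroma} = 245 − 4p_{Aroma} + p_{Brew} = 0 ⇒ p_{Aroma} = 61.25 + 0.25p_{Brew}.
At p_{Brew} = 117: p_{Aroma} = 61.25 + 0.25·117 = 90.5.

90.5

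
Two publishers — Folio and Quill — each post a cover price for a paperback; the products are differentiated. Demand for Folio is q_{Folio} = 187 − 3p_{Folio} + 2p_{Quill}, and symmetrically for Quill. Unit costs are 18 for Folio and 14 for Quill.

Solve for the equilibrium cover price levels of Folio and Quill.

59.5, 58

Folio's profit: π = (p_{Folio} − 18)(187 − 3p_{Folio} + 2p_{Quill}).
∂π/∂p_{Folio} = 241 − 6p_{Folio} + 2p_{Quill} = 0 ⇒ p_{Folio} = 241/6 + (1/3)p_{Quill}.
Similarly p_{Quill} = 229/6 + (1/3)p_{Folio}.
Substituting the second reaction function into the first: p_{Folio} = 241/6 + (1/3)(229/6 + (1/3)p_{Folio}), which gives (8/9)p_{Folio} = 476/9 ⇒ p_{Folio} = 59.5.
Then p_{Quill} = 229/6 + (1/3)·59.5 = 58.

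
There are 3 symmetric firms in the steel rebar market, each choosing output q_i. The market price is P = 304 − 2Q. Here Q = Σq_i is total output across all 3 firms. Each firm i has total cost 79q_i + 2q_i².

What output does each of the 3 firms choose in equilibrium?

A representative firm's profit is π_i = q_i(304 − 2Q) − 79q_i − 2q_i², with Q = q_i + Σ_{j≠i} q_j.
First-order condition: 225 − 8q_i − 2Σ_{j≠i} q_j = 0.
In a symmetric equilibrium every firm chooses the same q, so Σ_{j≠i} q_j = 2q. The condition becomes 225 − 12q = 0, giving q = 225/12 = 18.75.

18.75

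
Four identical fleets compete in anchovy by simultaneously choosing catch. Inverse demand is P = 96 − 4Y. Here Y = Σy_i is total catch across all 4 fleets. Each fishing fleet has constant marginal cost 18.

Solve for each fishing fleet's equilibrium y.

3.9

A representative fishing fleet's profit is π_i = y_i(96 − 4Y) − 18y_i, with Y = y_i + Σ_{j≠i} y_j.
First-order condition: 78 − 8y_i − 4Σ_{j≠i} y_j = 0.
With identical fishing fleets, set every y_j = y: then 78 − 8y − 12y = 0, i.e. y = 78/20 = 3.9.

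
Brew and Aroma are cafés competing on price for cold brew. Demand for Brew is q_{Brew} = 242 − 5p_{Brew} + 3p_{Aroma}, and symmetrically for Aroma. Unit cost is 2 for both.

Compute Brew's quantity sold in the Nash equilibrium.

Brew's profit: π = (p_{Brew} − 2)(242 − 5p_{Brew} + 3p_{Aroma}).
∂π/∂p_{Brew} = 252 − 10p_{Brew} + 3p_{Aroma} = 0 ⇒ p_{Brew} = 25.2 + 0.3p_{Aroma}.
The game is symmetric, so in equilibrium p_{Aroma} = p_{Brew}: the reaction function gives 0.7p_{Brew} = 25.2, hence p_{Brew} = 36.
q_{Brew} = 242 − 5·36 + 3·36 = 170.

170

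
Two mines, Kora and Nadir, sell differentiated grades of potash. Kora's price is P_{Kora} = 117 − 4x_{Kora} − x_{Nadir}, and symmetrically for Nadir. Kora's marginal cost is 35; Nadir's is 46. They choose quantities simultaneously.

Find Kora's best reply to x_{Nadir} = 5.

Mine Kora's profit: π = x_{Kora}(117 − 4x_{Kora} − x_{Nadir}) − 35x_{Kora}.
∂π/∂x_{Kora} = 82 − 8x_{Kora} − x_{Nadir} = 0 ⇒ x_{Kora} = 10.25 − 0.125x_{Nadir}.
At x_{Nadir} = 5: x_{Kora} = 10.25 − 0.125·5 = 9.625.

9.625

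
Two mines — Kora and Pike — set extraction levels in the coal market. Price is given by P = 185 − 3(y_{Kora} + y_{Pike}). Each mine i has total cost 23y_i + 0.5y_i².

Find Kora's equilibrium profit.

918.54

Mine Kora's profit: π = y_{Kora}(185 − 3(y_{Kora} + y_{Pike})) − 23y_{Kora} − 0.5y_{Kora}².
∂π/∂y_{Kora} = 162 − 7y_{Kora} − 3y_{Pike} = 0, so y_{Kora} = 162/7 − (3/7)y_{Pike}.
By symmetry y_{Pike} = y_{Kora}; substituting into the reaction function, (10/7)y_{Kora} = 162/7 and y_{Kora} = 16.2.
Price P = 185 − 3·32.4 = 87.8.
Kora's profit: (87.8 − 23)·16.2 − 0.5(16.2)² = 918.54.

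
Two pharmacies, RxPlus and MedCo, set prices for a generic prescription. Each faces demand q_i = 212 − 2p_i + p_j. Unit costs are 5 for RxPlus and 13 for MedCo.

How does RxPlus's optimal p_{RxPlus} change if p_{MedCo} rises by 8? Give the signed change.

RxPlus's profit: π = (p_{RxPlus} − 5)(212 − 2p_{RxPlus} + p_{MedCo}).
∂π/∂p_{RxPlus} = 222 − 4p_{RxPlus} + p_{MedCo} = 0 ⇒ p_{RxPlus} = 55.5 + 0.25p_{MedCo}.
The reaction-function slope is 0.25, so an 8-unit rise in p_{MedCo} moves p_{RxPlus} by 0.25 × 8 = 2. RxPlus's best response rises — the actions are strategic complements.

2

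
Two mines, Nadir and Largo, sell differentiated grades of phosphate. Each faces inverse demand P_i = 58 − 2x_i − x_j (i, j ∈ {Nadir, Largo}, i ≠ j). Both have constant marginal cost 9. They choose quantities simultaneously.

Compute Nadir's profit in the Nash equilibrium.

Mine Nadir's profit: π = x_{Nadir}(58 − 2x_{Nadir} − x_{Largo}) − 9x_{Nadir}.
∂π/∂x_{Nadir} = 49 − 4x_{Nadir} − x_{Largo} = 0 ⇒ x_{Nadir} = 12.25 − 0.25x_{Largo}.
Setting x_{Nadir} = x_{Largo} in the reaction function: x_{Nadir} = 12.25 − 0.25x_{Nadir}, so x_{Nadir} = 12.25 / 1.25 = 9.8.
P_{Nadir} = 58 − 2·9.8 − 9.8 = 28.6.
Profit = (28.6 − 9)·9.8 = 192.08.

192.08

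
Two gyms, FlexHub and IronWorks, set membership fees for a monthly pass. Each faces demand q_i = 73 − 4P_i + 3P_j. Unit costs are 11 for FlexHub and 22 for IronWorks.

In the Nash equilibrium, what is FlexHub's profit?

FlexHub's profit: π = (P_{FlexHub} − 11)(73 − 4P_{FlexHub} + 3P_{IronWorks}).
∂π/∂P_{FlexHub} = 117 − 8P_{FlexHub} + 3P_{IronWorks} = 0 ⇒ P_{FlexHub} = 14.625 + 0.375P_{IronWorks}.
Similarly P_{IronWorks} = 20.125 + 0.375P_{FlexHub}.
Substituting the second reaction function into the first: P_{FlexHub} = 14.625 + 0.375(20.125 + 0.375P_{FlexHub}), which gives (55/64)P_{FlexHub} = 1419/64 ⇒ P_{FlexHub} = 25.8.
Then P_{IronWorks} = 20.125 + 0.375·25.8 = 29.8.
q_{FlexHub} = 73 − 4·25.8 + 3·29.8 = 59.2.
Profit = (25.8 − 11)·59.2 = 876.16.

876.16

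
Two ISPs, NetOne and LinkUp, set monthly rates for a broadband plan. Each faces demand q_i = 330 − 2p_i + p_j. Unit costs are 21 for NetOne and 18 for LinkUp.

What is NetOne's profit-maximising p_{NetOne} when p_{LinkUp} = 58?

107.5

NetOne's profit: π = (p_{NetOne} − 21)(330 − 2p_{NetOne} + p_{LinkUp}).
∂π/∂p_{NetOne} = 372 − 4p_{NetOne} + p_{LinkUp} = 0 ⇒ p_{NetOne} = 93 + 0.25p_{LinkUp}.
At p_{LinkUp} = 58: p_{NetOne} = 93 + 0.25·58 = 107.5.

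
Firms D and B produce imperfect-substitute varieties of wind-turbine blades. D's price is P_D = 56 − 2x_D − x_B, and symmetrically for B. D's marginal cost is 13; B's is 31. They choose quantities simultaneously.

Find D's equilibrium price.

Firm D's profit: π = x_D(56 − 2x_D − x_B) − 13x_D.
∂π/∂x_D = 43 − 4x_D − x_B = 0 ⇒ x_D = 10.75 − 0.25x_B.
Similarly x_B = 6.25 − 0.25x_D.
Substituting the second reaction function into the first: x_D = 10.75 − 0.25(6.25 − 0.25x_D), which gives 0.9375x_D = 9.1875 ⇒ x_D = 9.8.
Then x_B = 6.25 − 0.25·9.8 = 3.8.
P_D = 56 − 2·9.8 − 3.8 = 32.6.

32.6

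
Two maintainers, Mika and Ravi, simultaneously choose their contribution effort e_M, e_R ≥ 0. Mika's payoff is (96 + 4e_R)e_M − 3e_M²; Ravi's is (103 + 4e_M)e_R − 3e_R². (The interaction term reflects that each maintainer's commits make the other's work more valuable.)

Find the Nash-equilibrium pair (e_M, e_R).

Expanding Mika's payoff: 96e_M + 4e_Re_M − 3e_M².
∂π/∂e_M = 96 + 4e_R − 6e_M = 0, so e_M = 16 + (2/3)e_R.
Likewise for Ravi: e_R = 103/6 + (2/3)e_M.
Substituting the second reaction function into the first: e_M = 16 + (2/3)(103/6 + (2/3)e_M), which gives (5/9)e_M = 247/9 ⇒ e_M = 49.4.
Then e_R = 103/6 + (2/3)·49.4 = 50.1.

49.4, 50.1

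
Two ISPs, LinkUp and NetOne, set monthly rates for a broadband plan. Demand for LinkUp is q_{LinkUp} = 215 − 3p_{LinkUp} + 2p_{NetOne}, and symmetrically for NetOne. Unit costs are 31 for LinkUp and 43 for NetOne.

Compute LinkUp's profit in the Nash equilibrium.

6984.1875

LinkUp's profit: π = (p_{LinkUp} − 31)(215 − 3p_{LinkUp} + 2p_{NetOne}).
∂π/∂p_{LinkUp} = 308 − 6p_{LinkUp} + 2p_{NetOne} = 0 ⇒ p_{LinkUp} = 154/3 + (1/3)p_{NetOne}.
Similarly p_{NetOne} = 172/3 + (1/3)p_{LinkUp}.
Solving the two reaction functions simultaneously: (1 − (1/3)(1/3))p_{LinkUp} = 154/3 + (1/3)·(172/3), so (8/9)p_{LinkUp} = 634/9 and p_{LinkUp} = 79.25.
Then p_{NetOne} = 172/3 + (1/3)·79.25 = 83.75.
q_{LinkUp} = 215 − 3·79.25 + 2·83.75 = 144.75.
Profit = (79.25 − 31)·144.75 = 6984.1875.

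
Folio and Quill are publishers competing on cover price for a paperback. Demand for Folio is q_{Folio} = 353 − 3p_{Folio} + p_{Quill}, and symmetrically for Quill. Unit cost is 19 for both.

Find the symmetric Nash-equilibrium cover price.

Folio's profit: π = (p_{Folio} − 19)(353 − 3p_{Folio} + p_{Quill}).
∂π/∂p_{Folio} = 410 − 6p_{Folio} + p_{Quill} = 0 ⇒ p_{Folio} = 205/3 + (1/6)p_{Quill}.
Setting p_{Folio} = p_{Quill} in the reaction function: p_{Folio} = 205/3 + (1/6)p_{Folio}, so p_{Folio} = (205/3) / (5/6) = 82.

82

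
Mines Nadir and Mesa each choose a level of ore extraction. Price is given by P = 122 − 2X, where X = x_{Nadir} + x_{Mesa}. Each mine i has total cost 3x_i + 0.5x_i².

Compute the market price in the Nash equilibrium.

Mine Nadir's profit: π = x_{Nadir}(122 − 2(x_{Nadir} + x_{Mesa})) − 3x_{Nadir} − 0.5x_{Nadir}².
∂π/∂x_{Nadir} = 119 − 5x_{Nadir} − 2x_{Mesa} = 0, so x_{Nadir} = 23.8 − 0.4x_{Mesa}.
Setting x_{Nadir} = x_{Mesa} in the reaction function: x_{Nadir} = 23.8 − 0.4x_{Nadir}, so x_{Nadir} = 23.8 / 1.4 = 17.
Equilibrium price: P = 122 − 2·34 = 54.

54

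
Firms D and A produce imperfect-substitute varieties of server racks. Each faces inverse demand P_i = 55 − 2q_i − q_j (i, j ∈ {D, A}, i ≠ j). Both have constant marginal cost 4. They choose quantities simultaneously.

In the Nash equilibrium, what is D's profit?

208.08

Firm D's profit: π = q_D(55 − 2q_D − q_A) − 4q_D.
∂π/∂q_D = 51 − 4q_D − q_A = 0 ⇒ q_D = 12.75 − 0.25q_A.
Setting q_D = q_A in the reaction function: q_D = 12.75 − 0.25q_D, so q_D = 12.75 / 1.25 = 10.2.
P_D = 55 − 2·10.2 − 10.2 = 24.4.
Profit = (24.4 − 4)·10.2 = 208.08.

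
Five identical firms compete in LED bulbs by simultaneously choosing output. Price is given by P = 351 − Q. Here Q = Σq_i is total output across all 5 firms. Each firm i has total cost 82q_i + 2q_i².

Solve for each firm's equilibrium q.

26.9

A representative firm's profit is π_i = q_i(351 − Q) − 82q_i − 2q_i², with Q = q_i + Σ_{j≠i} q_j.
First-order condition: 269 − 6q_i − Σ_{j≠i} q_j = 0.
With identical firms, set every q_j = q: then 269 − 6q − 4q = 0, i.e. q = 269/10 = 26.9.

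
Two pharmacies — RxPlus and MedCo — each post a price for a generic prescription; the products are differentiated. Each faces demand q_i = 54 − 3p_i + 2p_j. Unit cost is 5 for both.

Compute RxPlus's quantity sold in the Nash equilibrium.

36.75

RxPlus's profit: π = (p_{RxPlus} − 5)(54 − 3p_{RxPlus} + 2p_{MedCo}).
∂π/∂p_{RxPlus} = 69 − 6p_{RxPlus} + 2p_{MedCo} = 0 ⇒ p_{RxPlus} = 11.5 + (1/3)p_{MedCo}.
Setting p_{RxPlus} = p_{MedCo} in the reaction function: p_{RxPlus} = 11.5 + (1/3)p_{RxPlus}, so p_{RxPlus} = 11.5 / (2/3) = 17.25.
q_{RxPlus} = 54 − 3·17.25 + 2·17.25 = 36.75.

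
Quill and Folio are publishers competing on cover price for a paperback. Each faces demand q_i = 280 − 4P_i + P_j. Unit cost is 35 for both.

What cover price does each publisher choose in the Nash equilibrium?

60

Quill's profit: π = (P_{Quill} − 35)(280 − 4P_{Quill} + P_{Folio}).
∂π/∂P_{Quill} = 420 − 8P_{Quill} + P_{Folio} = 0 ⇒ P_{Quill} = 52.5 + 0.125P_{Folio}.
Setting P_{Quill} = P_{Folio} in the reaction function: P_{Quill} = 52.5 + 0.125P_{Quill}, so P_{Quill} = 52.5 / 0.875 = 60.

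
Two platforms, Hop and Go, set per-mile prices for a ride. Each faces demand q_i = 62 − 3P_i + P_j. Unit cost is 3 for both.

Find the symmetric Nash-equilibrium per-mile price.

Hop's profit: π = (P_{Hop} − 3)(62 − 3P_{Hop} + P_{Go}).
∂π/∂P_{Hop} = 71 − 6P_{Hop} + P_{Go} = 0 ⇒ P_{Hop} = 71/6 + (1/6)P_{Go}.
By symmetry P_{Go} = P_{Hop}; substituting into the reaction function, (5/6)P_{Hop} = 71/6 and P_{Hop} = 14.2.

14.2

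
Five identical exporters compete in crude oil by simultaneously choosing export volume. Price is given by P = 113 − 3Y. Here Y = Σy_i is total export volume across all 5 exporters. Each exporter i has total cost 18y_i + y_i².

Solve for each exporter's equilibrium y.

4.75

A representative exporter's profit is π_i = y_i(113 − 3Y) − 18y_i − y_i², with Y = y_i + Σ_{j≠i} y_j.
First-order condition: 95 − 8y_i − 3Σ_{j≠i} y_j = 0.
Imposing symmetry (y_j = y for all j) turns Σ_{j≠i} y_j into 4y, so 95 = 20y and y = 4.75.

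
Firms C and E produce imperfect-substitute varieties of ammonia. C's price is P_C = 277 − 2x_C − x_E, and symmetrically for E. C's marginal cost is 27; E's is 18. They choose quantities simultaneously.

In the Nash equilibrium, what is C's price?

Firm C's profit: π = x_C(277 − 2x_C − x_E) − 27x_C.
∂π/∂x_C = 250 − 4x_C − x_E = 0 ⇒ x_C = 62.5 − 0.25x_E.
Similarly x_E = 64.75 − 0.25x_C.
Solving the two reaction functions simultaneously: (1 − (−0.25)(−0.25))x_C = 62.5 − 0.25·64.75, so 0.9375x_C = 46.3125 and x_C = 49.4.
Then x_E = 64.75 − 0.25·49.4 = 52.4.
P_C = 277 − 2·49.4 − 52.4 = 125.8.

125.8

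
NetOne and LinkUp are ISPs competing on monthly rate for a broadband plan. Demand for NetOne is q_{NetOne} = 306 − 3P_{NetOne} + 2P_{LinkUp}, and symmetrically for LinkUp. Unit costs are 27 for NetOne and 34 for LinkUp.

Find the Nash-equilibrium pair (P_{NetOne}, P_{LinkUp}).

NetOne's profit: π = (P_{NetOne} − 27)(306 − 3P_{NetOne} + 2P_{LinkUp}).
∂π/∂P_{NetOne} = 387 − 6P_{NetOne} + 2P_{LinkUp} = 0 ⇒ P_{NetOne} = 64.5 + (1/3)P_{LinkUp}.
Similarly P_{LinkUp} = 68 + (1/3)P_{NetOne}.
Plugging P_{LinkUp} into NetOne's best response: P_{NetOne} = 64.5 + (1/3)(68 + (1/3)P_{NetOne}) ⇒ (8/9)P_{NetOne} = 523/6, so P_{NetOne} = 98.0625.
Then P_{LinkUp} = 68 + (1/3)·98.0625 = 100.6875.

98.0625, 100.6875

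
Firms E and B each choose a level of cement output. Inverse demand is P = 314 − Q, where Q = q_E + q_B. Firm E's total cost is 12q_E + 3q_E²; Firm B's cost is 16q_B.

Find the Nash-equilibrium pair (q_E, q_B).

Firm E's profit: π = q_E(314 − (q_E + q_B)) − 12q_E − 3q_E².
∂π/∂q_E = 302 − 8q_E − q_B = 0, so q_E = 37.75 − 0.125q_B.
For B: ∂π/∂q_B = 298 − 2q_B − q_E = 0 ⇒ q_B = 149 − 0.5q_E.
Substituting the second reaction function into the first: q_E = 37.75 − 0.125(149 − 0.5q_E), which gives 0.9375q_E = 19.125 ⇒ q_E = 20.4.
Then q_B = 149 − 0.5·20.4 = 138.8.

20.4, 138.8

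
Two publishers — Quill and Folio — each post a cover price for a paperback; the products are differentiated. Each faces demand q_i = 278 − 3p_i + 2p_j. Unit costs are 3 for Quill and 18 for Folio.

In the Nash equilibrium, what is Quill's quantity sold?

214.6875

Quill's profit: π = (p_{Quill} − 3)(278 − 3p_{Quill} + 2p_{Folio}).
∂π/∂p_{Quill} = 287 − 6p_{Quill} + 2p_{Folio} = 0 ⇒ p_{Quill} = 287/6 + (1/3)p_{Folio}.
Similarly p_{Folio} = 166/3 + (1/3)p_{Quill}.
Substituting the second reaction function into the first: p_{Quill} = 287/6 + (1/3)(166/3 + (1/3)p_{Quill}), which gives (8/9)p_{Quill} = 1193/18 ⇒ p_{Quill} = 74.5625.
Then p_{Folio} = 166/3 + (1/3)·74.5625 = 80.1875.
q_{Quill} = 278 − 3·74.5625 + 2·80.1875 = 214.6875.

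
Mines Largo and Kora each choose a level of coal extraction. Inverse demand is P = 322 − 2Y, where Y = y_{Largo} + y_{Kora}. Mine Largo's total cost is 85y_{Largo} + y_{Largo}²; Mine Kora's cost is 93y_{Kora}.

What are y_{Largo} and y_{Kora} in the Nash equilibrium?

24.5, 45

Mine Largo's profit: π = y_{Largo}(322 − 2(y_{Largo} + y_{Kora})) − 85y_{Largo} − y_{Largo}².
∂π/∂y_{Largo} = 237 − 6y_{Largo} − 2y_{Kora} = 0, so y_{Largo} = 39.5 − (1/3)y_{Kora}.
For Kora: ∂π/∂y_{Kora} = 229 − 4y_{Kora} − 2y_{Largo} = 0 ⇒ y_{Kora} = 57.25 − 0.5y_{Largo}.
Plugging y_{Kora} into Largo's best response: y_{Largo} = 39.5 − (1/3)(57.25 − 0.5y_{Largo}) ⇒ (5/6)y_{Largo} = 245/12, so y_{Largo} = 24.5.
Then y_{Kora} = 57.25 − 0.5·24.5 = 45.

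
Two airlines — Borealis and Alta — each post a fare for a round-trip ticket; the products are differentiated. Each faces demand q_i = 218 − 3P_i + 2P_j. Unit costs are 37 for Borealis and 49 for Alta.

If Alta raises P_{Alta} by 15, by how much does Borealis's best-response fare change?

Borealis's profit: π = (P_{Borealis} − 37)(218 − 3P_{Borealis} + 2P_{Alta}).
∂π/∂P_{Borealis} = 329 − 6P_{Borealis} + 2P_{Alta} = 0 ⇒ P_{Borealis} = 329/6 + (1/3)P_{Alta}.
The reaction-function slope is 1/3, so a 15-unit rise in P_{Alta} moves P_{Borealis} by 1/3 × 15 = 5. Borealis's best response rises — the actions are strategic complements.

5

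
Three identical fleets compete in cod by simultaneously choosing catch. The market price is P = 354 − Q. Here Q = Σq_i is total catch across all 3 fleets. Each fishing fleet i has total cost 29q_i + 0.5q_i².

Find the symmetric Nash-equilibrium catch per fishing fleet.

65

A representative fishing fleet's profit is π_i = q_i(354 − Q) − 29q_i − 0.5q_i², with Q = q_i + Σ_{j≠i} q_j.
First-order condition: 325 − 3q_i − Σ_{j≠i} q_j = 0.
With identical fishing fleets, set every q_j = q: then 325 − 3q − 2q = 0, i.e. q = 325/5 = 65.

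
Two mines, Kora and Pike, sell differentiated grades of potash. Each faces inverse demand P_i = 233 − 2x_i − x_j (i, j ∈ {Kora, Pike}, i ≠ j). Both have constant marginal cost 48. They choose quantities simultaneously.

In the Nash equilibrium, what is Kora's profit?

2738

Mine Kora's profit: π = x_{Kora}(233 − 2x_{Kora} − x_{Pike}) − 48x_{Kora}.
∂π/∂x_{Kora} = 185 − 4x_{Kora} − x_{Pike} = 0 ⇒ x_{Kora} = 46.25 − 0.25x_{Pike}.
By symmetry x_{Pike} = x_{Kora}; substituting into the reaction function, 1.25x_{Kora} = 46.25 and x_{Kora} = 37.
P_{Kora} = 233 − 2·37 − 37 = 122.
Profit = (122 − 48)·37 = 2738.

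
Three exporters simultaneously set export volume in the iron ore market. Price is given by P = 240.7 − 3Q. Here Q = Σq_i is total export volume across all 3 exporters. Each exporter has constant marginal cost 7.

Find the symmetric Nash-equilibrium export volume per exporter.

A representative exporter's profit is π_i = q_i(240.7 − 3Q) − 7q_i, with Q = q_i + Σ_{j≠i} q_j.
First-order condition: 233.7 − 6q_i − 3Σ_{j≠i} q_j = 0.
Imposing symmetry (q_j = q for all j) turns Σ_{j≠i} q_j into 2q, so 233.7 = 12q and q = 19.475.

19.475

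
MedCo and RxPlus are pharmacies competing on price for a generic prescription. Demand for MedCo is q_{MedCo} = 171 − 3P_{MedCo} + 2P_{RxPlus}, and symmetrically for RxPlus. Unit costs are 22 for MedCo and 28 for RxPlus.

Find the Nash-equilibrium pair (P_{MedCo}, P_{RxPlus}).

60.375, 62.625

MedCo's profit: π = (P_{MedCo} − 22)(171 − 3P_{MedCo} + 2P_{RxPlus}).
∂π/∂P_{MedCo} = 237 − 6P_{MedCo} + 2P_{RxPlus} = 0 ⇒ P_{MedCo} = 39.5 + (1/3)P_{RxPlus}.
Similarly P_{RxPlus} = 42.5 + (1/3)P_{MedCo}.
Substituting the second reaction function into the first: P_{MedCo} = 39.5 + (1/3)(42.5 + (1/3)P_{MedCo}), which gives (8/9)P_{MedCo} = 161/3 ⇒ P_{MedCo} = 60.375.
Then P_{RxPlus} = 42.5 + (1/3)·60.375 = 62.625.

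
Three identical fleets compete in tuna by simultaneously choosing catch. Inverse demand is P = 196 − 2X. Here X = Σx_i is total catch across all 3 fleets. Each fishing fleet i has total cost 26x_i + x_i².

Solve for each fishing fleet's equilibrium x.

17

A representative fishing fleet's profit is π_i = x_i(196 − 2X) − 26x_i − x_i², with X = x_i + Σ_{j≠i} x_j.
First-order condition: 170 − 6x_i − 2Σ_{j≠i} x_j = 0.
In a symmetric equilibrium every fishing fleet chooses the same x, so Σ_{j≠i} x_j = 2x. The condition becomes 170 − 10x = 0, giving x = 170/10 = 17.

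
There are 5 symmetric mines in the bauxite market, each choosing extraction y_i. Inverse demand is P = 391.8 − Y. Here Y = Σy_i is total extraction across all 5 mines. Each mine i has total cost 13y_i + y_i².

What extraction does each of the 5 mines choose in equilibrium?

47.35

A representative mine's profit is π_i = y_i(391.8 − Y) − 13y_i − y_i², with Y = y_i + Σ_{j≠i} y_j.
First-order condition: 378.8 − 4y_i − Σ_{j≠i} y_j = 0.
With identical mines, set every y_j = y: then 378.8 − 4y − 4y = 0, i.e. y = 378.8/8 = 47.35.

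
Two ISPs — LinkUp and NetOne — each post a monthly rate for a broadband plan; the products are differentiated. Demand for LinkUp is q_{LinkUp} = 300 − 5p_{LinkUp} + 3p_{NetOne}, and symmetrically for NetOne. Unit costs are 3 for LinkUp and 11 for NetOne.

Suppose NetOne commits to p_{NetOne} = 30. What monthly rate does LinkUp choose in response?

40.5

LinkUp's profit: π = (p_{LinkUp} − 3)(300 − 5p_{LinkUp} + 3p_{NetOne}).
∂π/∂p_{LinkUp} = 315 − 10p_{LinkUp} + 3p_{NetOne} = 0 ⇒ p_{LinkUp} = 31.5 + 0.3p_{NetOne}.
At p_{NetOne} = 30: p_{LinkUp} = 31.5 + 0.3·30 = 40.5.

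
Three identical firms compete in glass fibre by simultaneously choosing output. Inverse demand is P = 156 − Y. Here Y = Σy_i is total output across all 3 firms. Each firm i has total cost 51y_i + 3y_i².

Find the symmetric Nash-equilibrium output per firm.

10.5

A representative firm's profit is π_i = y_i(156 − Y) − 51y_i − 3y_i², with Y = y_i + Σ_{j≠i} y_j.
First-order condition: 105 − 8y_i − Σ_{j≠i} y_j = 0.
In a symmetric equilibrium every firm chooses the same y, so Σ_{j≠i} y_j = 2y. The condition becomes 105 − 10y = 0, giving y = 105/10 = 10.5.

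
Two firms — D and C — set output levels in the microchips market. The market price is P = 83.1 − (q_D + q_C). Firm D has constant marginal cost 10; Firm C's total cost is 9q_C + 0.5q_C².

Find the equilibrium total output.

44.06

Firm D's profit: π = q_D(83.1 − (q_D + q_C)) − 10q_D.
∂π/∂q_D = 73.1 − 2q_D − q_C = 0, so q_D = 36.55 − 0.5q_C.
For C: ∂π/∂q_C = 74.1 − 3q_C − q_D = 0 ⇒ q_C = 24.7 − (1/3)q_D.
Solving the two reaction functions simultaneously: (1 − (−0.5)(−1/3))q_D = 36.55 − 0.5·24.7, so (5/6)q_D = 24.2 and q_D = 29.04.
Then q_C = 24.7 − (1/3)·29.04 = 15.02.
Total output: 29.04 + 15.02 = 44.06.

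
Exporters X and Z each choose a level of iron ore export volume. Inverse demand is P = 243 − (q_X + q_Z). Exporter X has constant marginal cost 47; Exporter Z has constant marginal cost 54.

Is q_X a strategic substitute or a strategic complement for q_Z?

strategic substitutes

Exporter X's profit: π = q_X(243 − (q_X + q_Z)) − 47q_X.
∂π/∂q_X = 196 − 2q_X − q_Z = 0, so q_X = 98 − 0.5q_Z.
The best-response slope dq_X/dq_Z = −0.5 < 0: the reaction function is downward-sloping, so the choices are strategic substitutes.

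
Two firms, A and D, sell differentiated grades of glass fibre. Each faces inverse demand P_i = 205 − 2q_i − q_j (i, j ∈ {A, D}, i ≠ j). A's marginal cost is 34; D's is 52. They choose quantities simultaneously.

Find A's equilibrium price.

Firm A's profit: π = q_A(205 − 2q_A − q_D) − 34q_A.
∂π/∂q_A = 171 − 4q_A − q_D = 0 ⇒ q_A = 42.75 − 0.25q_D.
Similarly q_D = 38.25 − 0.25q_A.
Plugging q_D into A's best response: q_A = 42.75 − 0.25(38.25 − 0.25q_A) ⇒ 0.9375q_A = 33.1875, so q_A = 35.4.
Then q_D = 38.25 − 0.25·35.4 = 29.4.
P_A = 205 − 2·35.4 − 29.4 = 104.8.

104.8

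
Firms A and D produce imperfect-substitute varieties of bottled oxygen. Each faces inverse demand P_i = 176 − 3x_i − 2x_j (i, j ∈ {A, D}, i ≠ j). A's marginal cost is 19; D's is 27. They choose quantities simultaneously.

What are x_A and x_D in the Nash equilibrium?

20.125, 18.125

Firm A's profit: π = x_A(176 − 3x_A − 2x_D) − 19x_A.
∂π/∂x_A = 157 − 6x_A − 2x_D = 0 ⇒ x_A = 157/6 − (1/3)x_D.
Similarly x_D = 149/6 − (1/3)x_A.
Plugging x_D into A's best response: x_A = 157/6 − (1/3)(149/6 − (1/3)x_A) ⇒ (8/9)x_A = 161/9, so x_A = 20.125.
Then x_D = 149/6 − (1/3)·20.125 = 18.125.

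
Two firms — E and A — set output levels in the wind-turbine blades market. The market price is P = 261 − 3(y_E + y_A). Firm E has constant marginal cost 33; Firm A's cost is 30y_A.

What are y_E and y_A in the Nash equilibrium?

25, 26

Firm E's profit: π = y_E(261 − 3(y_E + y_A)) − 33y_E.
∂π/∂y_E = 228 − 6y_E − 3y_A = 0, so y_E = 38 − 0.5y_A.
By the same steps for A: y_A = 38.5 − 0.5y_E.
Solving the two reaction functions simultaneously: (1 − (−0.5)(−0.5))y_E = 38 − 0.5·38.5, so 0.75y_E = 18.75 and y_E = 25.
Then y_A = 38.5 − 0.5·25 = 26.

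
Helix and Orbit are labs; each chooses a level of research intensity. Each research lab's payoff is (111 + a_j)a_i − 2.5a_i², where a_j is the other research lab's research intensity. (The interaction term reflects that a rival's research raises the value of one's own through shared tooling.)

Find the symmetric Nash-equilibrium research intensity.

27.75

Helix's payoff is (111 + a_O)a_H − 2.5a_H².
∂π/∂a_H = 111 + a_O − 5a_H = 0, so a_H = 22.2 + 0.2a_O.
By symmetry a_O = a_H; substituting into the reaction function, 0.8a_H = 22.2 and a_H = 27.75.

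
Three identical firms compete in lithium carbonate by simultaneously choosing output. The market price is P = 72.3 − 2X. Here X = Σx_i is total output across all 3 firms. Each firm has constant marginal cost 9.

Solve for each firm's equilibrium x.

A representative firm's profit is π_i = x_i(72.3 − 2X) − 9x_i, with X = x_i + Σ_{j≠i} x_j.
First-order condition: 63.3 − 4x_i − 2Σ_{j≠i} x_j = 0.
In a symmetric equilibrium every firm chooses the same x, so Σ_{j≠i} x_j = 2x. The condition becomes 63.3 − 8x = 0, giving x = 63.3/8 = 7.9125.

7.9125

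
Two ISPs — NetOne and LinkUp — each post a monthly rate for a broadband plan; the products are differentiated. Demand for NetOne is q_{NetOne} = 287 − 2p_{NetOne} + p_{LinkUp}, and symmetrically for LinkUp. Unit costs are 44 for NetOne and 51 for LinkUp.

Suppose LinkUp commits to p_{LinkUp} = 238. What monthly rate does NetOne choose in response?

NetOne's profit: π = (p_{NetOne} − 44)(287 − 2p_{NetOne} + p_{LinkUp}).
∂π/∂p_{NetOne} = 375 − 4p_{NetOne} + p_{LinkUp} = 0 ⇒ p_{NetOne} = 93.75 + 0.25p_{LinkUp}.
At p_{LinkUp} = 238: p_{NetOne} = 93.75 + 0.25·238 = 153.25.

153.25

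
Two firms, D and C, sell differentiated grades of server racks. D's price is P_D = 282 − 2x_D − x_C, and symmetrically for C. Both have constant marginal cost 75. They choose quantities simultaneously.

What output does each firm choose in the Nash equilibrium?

Firm D's profit: π = x_D(282 − 2x_D − x_C) − 75x_D.
∂π/∂x_D = 207 − 4x_D − x_C = 0 ⇒ x_D = 51.75 − 0.25x_C.
The game is symmetric, so in equilibrium x_C = x_D: the reaction function gives 1.25x_D = 51.75, hence x_D = 41.4.

41.4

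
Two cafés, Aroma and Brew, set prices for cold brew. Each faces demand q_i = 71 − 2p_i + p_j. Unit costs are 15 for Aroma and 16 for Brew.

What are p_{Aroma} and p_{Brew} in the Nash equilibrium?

33.8, 34.2

Aroma's profit: π = (p_{Aroma} − 15)(71 − 2p_{Aroma} + p_{Brew}).
∂π/∂p_{Aroma} = 101 − 4p_{Aroma} + p_{Brew} = 0 ⇒ p_{Aroma} = 25.25 + 0.25p_{Brew}.
Similarly p_{Brew} = 25.75 + 0.25p_{Aroma}.
Solving the two reaction functions simultaneously: (1 − (0.25)(0.25))p_{Aroma} = 25.25 + 0.25·25.75, so 0.9375p_{Aroma} = 31.6875 and p_{Aroma} = 33.8.
Then p_{Brew} = 25.75 + 0.25·33.8 = 34.2.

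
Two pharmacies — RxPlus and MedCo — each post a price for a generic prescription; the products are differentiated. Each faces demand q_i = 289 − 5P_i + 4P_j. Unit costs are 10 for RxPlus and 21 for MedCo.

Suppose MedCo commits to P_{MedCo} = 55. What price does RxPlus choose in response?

55.9

RxPlus's profit: π = (P_{RxPlus} − 10)(289 − 5P_{RxPlus} + 4P_{MedCo}).
∂π/∂P_{RxPlus} = 339 − 10P_{RxPlus} + 4P_{MedCo} = 0 ⇒ P_{RxPlus} = 33.9 + 0.4P_{MedCo}.
At P_{MedCo} = 55: P_{RxPlus} = 33.9 + 0.4·55 = 55.9.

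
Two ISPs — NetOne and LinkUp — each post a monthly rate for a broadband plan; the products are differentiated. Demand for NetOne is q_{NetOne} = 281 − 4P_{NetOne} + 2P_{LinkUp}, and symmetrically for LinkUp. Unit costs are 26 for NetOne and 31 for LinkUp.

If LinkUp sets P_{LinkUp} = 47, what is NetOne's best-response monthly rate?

59.875

NetOne's profit: π = (P_{NetOne} − 26)(281 − 4P_{NetOne} + 2P_{LinkUp}).
∂π/∂P_{NetOne} = 385 − 8P_{NetOne} + 2P_{LinkUp} = 0 ⇒ P_{NetOne} = 48.125 + 0.25P_{LinkUp}.
At P_{LinkUp} = 47: P_{NetOne} = 48.125 + 0.25·47 = 59.875.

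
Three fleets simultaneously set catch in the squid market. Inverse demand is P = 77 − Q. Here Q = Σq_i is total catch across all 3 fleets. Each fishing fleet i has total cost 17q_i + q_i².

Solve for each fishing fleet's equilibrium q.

A representative fishing fleet's profit is π_i = q_i(77 − Q) − 17q_i − q_i², with Q = q_i + Σ_{j≠i} q_j.
First-order condition: 60 − 4q_i − Σ_{j≠i} q_j = 0.
In a symmetric equilibrium every fishing fleet chooses the same q, so Σ_{j≠i} q_j = 2q. The condition becomes 60 − 6q = 0, giving q = 60/6 = 10.

10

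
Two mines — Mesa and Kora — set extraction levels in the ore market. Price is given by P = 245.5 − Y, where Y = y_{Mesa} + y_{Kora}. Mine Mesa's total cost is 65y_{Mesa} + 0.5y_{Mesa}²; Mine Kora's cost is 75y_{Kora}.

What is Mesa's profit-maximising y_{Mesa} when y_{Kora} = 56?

41.5

Mine Mesa's profit: π = y_{Mesa}(245.5 − (y_{Mesa} + y_{Kora})) − 65y_{Mesa} − 0.5y_{Mesa}².
∂π/∂y_{Mesa} = 180.5 − 3y_{Mesa} − y_{Kora} = 0, so y_{Mesa} = 361/6 − (1/3)y_{Kora}.
At y_{Kora} = 56: y_{Mesa} = 361/6 − (1/3)·56 = 41.5.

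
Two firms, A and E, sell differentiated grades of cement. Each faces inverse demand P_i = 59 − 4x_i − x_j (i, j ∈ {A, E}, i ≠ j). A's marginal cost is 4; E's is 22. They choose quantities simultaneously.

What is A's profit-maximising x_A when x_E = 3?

Firm A's profit: π = x_A(59 − 4x_A − x_E) − 4x_A.
∂π/∂x_A = 55 − 8x_A − x_E = 0 ⇒ x_A = 6.875 − 0.125x_E.
At x_E = 3: x_A = 6.875 − 0.125·3 = 6.5.

6.5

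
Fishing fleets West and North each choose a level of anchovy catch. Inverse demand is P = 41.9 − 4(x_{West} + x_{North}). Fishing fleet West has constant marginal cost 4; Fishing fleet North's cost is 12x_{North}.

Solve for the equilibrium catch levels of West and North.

3.825, 1.825

Fishing fleet West's profit: π = x_{West}(41.9 − 4(x_{West} + x_{North})) − 4x_{West}.
∂π/∂x_{West} = 37.9 − 8x_{West} − 4x_{North} = 0, so x_{West} = 4.7375 − 0.5x_{North}.
By the same steps for North: x_{North} = 3.7375 − 0.5x_{West}.
Plugging x_{North} into West's best response: x_{West} = 4.7375 − 0.5(3.7375 − 0.5x_{West}) ⇒ 0.75x_{West} = 459/160, so x_{West} = 3.825.
Then x_{North} = 3.7375 − 0.5·3.825 = 1.825.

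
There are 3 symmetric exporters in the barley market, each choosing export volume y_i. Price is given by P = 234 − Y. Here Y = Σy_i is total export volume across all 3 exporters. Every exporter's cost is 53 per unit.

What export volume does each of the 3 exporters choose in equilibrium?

A representative exporter's profit is π_i = y_i(234 − Y) − 53y_i, with Y = y_i + Σ_{j≠i} y_j.
First-order condition: 181 − 2y_i − Σ_{j≠i} y_j = 0.
With identical exporters, set every y_j = y: then 181 − 2y − 2y = 0, i.e. y = 181/4 = 45.25.

45.25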